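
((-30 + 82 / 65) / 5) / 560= -0.01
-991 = -991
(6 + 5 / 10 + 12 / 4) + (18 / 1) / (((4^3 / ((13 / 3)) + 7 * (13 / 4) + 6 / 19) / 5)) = 11.88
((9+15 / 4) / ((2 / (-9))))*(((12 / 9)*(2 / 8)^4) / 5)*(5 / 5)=-153 / 2560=-0.06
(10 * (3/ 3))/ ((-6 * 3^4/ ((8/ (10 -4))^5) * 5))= -1024/ 59049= -0.02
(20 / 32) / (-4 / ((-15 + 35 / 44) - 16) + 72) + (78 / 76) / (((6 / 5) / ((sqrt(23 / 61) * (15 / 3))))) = 6645 / 766912 + 325 * sqrt(1403) / 4636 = 2.63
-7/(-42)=0.17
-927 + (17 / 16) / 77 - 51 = -977.99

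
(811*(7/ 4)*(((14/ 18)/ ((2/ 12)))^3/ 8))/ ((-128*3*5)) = -1947211/ 207360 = -9.39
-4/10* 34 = -68/5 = -13.60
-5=-5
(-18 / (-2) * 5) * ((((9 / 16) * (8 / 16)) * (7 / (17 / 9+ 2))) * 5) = 3645 / 32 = 113.91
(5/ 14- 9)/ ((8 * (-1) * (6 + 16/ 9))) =1089/ 7840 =0.14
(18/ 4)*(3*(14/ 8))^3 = 651.16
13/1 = 13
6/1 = 6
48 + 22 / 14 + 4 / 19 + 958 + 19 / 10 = 1342877 / 1330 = 1009.68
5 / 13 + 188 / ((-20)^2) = 0.85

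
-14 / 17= -0.82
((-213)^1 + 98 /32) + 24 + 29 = -2511 /16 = -156.94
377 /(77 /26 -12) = -41.71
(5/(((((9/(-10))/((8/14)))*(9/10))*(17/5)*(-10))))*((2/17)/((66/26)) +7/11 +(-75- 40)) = -64132000/5407479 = -11.86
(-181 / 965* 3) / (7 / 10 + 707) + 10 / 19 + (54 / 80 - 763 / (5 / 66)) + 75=-9995.40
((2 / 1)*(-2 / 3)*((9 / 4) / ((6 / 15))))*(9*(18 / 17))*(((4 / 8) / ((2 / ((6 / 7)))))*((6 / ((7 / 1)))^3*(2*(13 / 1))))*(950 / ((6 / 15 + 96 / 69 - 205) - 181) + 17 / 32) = 146323979685 / 300576388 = 486.81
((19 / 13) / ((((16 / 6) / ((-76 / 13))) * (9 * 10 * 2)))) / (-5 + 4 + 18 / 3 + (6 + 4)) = -0.00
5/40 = 1/8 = 0.12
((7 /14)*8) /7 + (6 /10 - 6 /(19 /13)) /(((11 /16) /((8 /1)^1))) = -294188 /7315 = -40.22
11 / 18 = 0.61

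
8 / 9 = 0.89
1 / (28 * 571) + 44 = 44.00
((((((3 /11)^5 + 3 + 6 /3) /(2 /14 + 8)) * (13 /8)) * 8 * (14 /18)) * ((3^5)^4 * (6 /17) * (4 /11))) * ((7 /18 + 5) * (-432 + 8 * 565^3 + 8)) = 1124134347056307129049747968 /52019473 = 21609875729735038435.51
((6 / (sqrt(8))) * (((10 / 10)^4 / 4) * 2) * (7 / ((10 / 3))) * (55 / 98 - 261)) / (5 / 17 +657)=-3905019 * sqrt(2) / 6257440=-0.88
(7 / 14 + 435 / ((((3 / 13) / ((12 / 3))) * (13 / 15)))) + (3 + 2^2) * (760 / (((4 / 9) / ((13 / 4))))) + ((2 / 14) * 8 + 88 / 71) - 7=23656396 / 497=47598.38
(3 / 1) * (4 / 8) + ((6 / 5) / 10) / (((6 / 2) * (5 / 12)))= 399 / 250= 1.60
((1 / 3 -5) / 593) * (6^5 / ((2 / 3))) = -54432 / 593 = -91.79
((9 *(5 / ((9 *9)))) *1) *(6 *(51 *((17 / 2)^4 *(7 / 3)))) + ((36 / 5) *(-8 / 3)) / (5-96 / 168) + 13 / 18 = 23108132351 / 11160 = 2070621.18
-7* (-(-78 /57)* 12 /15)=-728 /95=-7.66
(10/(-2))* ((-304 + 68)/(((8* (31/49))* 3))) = 14455/186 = 77.72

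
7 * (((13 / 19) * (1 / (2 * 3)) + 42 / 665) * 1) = 707 / 570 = 1.24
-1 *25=-25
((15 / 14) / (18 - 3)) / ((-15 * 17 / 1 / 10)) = -1 / 357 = -0.00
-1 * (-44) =44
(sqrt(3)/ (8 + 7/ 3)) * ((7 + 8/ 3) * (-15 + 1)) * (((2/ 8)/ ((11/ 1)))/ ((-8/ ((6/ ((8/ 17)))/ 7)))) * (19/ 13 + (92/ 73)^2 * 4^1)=800699541 * sqrt(3)/ 1511901248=0.92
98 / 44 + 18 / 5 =641 / 110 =5.83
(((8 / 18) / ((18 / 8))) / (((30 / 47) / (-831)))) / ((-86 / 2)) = 104152 / 17415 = 5.98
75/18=25/6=4.17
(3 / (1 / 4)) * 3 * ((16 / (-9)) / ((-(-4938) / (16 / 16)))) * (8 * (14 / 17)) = -3584 / 41973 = -0.09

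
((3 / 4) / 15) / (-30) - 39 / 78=-0.50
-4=-4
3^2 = 9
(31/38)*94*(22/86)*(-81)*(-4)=5192748/817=6355.87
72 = 72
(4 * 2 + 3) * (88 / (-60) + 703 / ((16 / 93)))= 44931.93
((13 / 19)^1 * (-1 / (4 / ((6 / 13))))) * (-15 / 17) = 45 / 646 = 0.07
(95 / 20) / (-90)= -0.05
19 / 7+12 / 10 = 3.91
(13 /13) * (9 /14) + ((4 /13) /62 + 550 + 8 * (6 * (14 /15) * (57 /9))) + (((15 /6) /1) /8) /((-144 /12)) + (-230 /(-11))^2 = 416669287819 /327687360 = 1271.55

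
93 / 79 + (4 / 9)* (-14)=-3587 / 711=-5.05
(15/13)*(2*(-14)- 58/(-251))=-104550/3263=-32.04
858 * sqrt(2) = 1213.40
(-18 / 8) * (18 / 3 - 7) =9 / 4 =2.25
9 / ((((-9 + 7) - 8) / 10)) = -9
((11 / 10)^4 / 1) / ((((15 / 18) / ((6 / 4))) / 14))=922383 / 25000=36.90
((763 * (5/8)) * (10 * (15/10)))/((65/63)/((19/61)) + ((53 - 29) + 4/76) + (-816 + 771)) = -3605175/8888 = -405.62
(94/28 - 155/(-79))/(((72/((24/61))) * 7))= 1961/472262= 0.00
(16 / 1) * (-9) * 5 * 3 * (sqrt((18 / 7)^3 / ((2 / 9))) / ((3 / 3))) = -349920 * sqrt(7) / 49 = -18893.90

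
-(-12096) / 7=1728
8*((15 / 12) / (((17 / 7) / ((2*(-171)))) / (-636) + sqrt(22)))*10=-2588392800 / 51001764814943 + 231826203705600*sqrt(22) / 51001764814943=21.32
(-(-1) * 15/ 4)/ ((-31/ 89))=-1335/ 124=-10.77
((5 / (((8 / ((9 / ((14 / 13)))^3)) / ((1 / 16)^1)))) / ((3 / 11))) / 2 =29362905 / 702464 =41.80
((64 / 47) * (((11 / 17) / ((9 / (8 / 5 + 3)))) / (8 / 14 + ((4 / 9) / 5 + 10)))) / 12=616 / 174981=0.00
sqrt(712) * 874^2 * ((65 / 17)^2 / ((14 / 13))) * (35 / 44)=52444861625 * sqrt(178) / 3179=220101203.43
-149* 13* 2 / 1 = -3874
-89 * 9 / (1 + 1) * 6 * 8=-19224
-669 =-669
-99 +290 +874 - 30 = 1035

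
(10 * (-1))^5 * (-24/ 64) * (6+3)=337500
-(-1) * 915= 915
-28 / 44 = -7 / 11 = -0.64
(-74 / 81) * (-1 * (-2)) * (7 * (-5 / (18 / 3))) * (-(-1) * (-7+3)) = -10360 / 243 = -42.63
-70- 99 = -169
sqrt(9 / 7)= 3*sqrt(7) / 7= 1.13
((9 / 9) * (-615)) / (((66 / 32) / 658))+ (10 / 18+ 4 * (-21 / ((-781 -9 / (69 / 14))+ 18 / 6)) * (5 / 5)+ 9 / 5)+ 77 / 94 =-20467671935407 / 104320260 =-196200.35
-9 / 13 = -0.69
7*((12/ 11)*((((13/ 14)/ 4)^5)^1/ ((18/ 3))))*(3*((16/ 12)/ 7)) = 371293/ 757256192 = 0.00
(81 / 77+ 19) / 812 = 386 / 15631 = 0.02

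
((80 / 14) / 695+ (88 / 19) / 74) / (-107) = -48436 / 73190033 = -0.00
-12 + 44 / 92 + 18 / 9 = -219 / 23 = -9.52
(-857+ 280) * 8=-4616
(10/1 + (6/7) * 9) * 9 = 1116/7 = 159.43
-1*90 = -90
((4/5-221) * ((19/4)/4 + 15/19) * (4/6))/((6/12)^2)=-220567/190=-1160.88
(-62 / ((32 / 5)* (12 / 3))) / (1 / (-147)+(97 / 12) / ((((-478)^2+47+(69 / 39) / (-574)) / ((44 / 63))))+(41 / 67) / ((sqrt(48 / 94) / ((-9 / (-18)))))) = -722419581092703561367174594755* sqrt(282) / 2144252191838379892329318239824-24005148930697039742929538295 / 268031523979797486541164779978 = -5.75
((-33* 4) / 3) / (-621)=44 / 621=0.07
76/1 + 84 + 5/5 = 161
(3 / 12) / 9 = 1 / 36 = 0.03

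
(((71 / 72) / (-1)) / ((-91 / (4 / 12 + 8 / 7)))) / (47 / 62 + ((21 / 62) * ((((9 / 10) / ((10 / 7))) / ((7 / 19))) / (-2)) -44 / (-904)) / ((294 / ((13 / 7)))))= 5397072100 / 255249425457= 0.02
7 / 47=0.15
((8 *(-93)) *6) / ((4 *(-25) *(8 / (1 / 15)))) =0.37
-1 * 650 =-650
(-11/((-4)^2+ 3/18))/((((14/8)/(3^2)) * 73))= -2376/49567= -0.05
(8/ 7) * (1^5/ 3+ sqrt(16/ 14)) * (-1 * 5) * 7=-80 * sqrt(14)/ 7 - 40/ 3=-56.10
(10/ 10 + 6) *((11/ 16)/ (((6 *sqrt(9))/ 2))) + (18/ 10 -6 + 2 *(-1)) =-4079/ 720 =-5.67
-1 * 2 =-2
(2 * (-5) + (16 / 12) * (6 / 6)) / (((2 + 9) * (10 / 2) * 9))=-26 / 1485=-0.02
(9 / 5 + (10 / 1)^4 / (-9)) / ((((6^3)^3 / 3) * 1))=-0.00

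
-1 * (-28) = 28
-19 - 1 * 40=-59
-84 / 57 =-28 / 19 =-1.47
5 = 5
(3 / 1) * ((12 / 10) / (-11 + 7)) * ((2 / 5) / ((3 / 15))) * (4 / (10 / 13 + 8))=-78 / 95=-0.82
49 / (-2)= -24.50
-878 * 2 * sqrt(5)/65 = -1756 * sqrt(5)/65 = -60.41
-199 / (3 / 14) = -2786 / 3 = -928.67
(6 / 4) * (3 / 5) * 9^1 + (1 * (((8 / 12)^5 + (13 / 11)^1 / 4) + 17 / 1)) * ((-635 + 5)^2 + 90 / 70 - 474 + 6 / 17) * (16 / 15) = 23440410411071 / 3180870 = 7369182.15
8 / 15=0.53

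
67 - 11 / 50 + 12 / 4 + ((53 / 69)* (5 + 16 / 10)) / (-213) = 17086781 / 244950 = 69.76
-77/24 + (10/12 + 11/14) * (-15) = -4619/168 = -27.49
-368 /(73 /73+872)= -368 /873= -0.42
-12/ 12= -1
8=8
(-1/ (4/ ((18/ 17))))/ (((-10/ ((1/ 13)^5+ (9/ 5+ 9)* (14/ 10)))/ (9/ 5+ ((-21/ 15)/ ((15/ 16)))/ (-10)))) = 18104992491/ 23205812500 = 0.78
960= 960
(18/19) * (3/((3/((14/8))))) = 63/38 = 1.66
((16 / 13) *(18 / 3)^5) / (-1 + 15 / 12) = 497664 / 13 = 38281.85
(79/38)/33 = 79/1254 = 0.06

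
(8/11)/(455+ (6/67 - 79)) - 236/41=-5.75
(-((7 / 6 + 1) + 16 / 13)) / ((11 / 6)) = -265 / 143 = -1.85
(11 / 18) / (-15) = -11 / 270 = -0.04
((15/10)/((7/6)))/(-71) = -9/497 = -0.02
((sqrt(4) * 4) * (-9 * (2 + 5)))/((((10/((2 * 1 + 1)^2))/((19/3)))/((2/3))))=-9576/5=-1915.20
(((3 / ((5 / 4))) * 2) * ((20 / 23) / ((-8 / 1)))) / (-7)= 12 / 161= 0.07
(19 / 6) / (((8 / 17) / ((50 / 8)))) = 8075 / 192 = 42.06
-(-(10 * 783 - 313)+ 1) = 7516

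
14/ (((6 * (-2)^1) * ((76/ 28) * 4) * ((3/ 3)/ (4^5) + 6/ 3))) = -6272/ 116793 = -0.05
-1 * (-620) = 620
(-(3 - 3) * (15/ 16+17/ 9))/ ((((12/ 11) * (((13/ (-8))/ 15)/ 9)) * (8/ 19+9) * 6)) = 0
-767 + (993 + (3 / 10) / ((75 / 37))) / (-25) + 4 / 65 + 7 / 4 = -130798587 / 162500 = -804.91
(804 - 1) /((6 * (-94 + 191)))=803 /582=1.38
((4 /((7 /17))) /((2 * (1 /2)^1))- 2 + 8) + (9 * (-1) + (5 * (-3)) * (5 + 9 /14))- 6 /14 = -78.36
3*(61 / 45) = 61 / 15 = 4.07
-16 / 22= -8 / 11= -0.73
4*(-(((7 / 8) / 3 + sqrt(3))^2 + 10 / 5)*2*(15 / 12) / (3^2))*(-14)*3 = 245*sqrt(3) / 9 + 102515 / 432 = 284.45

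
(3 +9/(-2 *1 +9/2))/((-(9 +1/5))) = -33/46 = -0.72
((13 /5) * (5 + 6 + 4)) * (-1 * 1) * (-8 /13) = 24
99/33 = 3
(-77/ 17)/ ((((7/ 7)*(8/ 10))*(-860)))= 77/ 11696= 0.01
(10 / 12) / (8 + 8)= 5 / 96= 0.05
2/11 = 0.18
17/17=1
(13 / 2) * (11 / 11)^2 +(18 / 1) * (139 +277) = 14989 / 2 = 7494.50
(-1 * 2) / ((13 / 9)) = -18 / 13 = -1.38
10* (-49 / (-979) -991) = -9701400 / 979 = -9909.50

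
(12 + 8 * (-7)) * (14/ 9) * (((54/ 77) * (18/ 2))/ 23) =-432/ 23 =-18.78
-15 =-15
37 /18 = 2.06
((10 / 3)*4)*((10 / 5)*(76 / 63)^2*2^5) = 14786560 / 11907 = 1241.84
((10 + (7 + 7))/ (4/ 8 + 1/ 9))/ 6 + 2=8.55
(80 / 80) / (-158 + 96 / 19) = -19 / 2906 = -0.01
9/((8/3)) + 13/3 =185/24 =7.71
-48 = -48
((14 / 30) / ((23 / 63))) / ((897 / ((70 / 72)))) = 343 / 247572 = 0.00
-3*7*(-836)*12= 210672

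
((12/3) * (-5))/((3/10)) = -200/3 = -66.67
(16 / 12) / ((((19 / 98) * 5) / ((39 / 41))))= 5096 / 3895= 1.31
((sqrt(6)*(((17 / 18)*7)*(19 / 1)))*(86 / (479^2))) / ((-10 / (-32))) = 1555568*sqrt(6) / 10324845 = 0.37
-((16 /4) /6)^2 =-0.44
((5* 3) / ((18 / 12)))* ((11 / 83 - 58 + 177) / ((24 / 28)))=115360 / 83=1389.88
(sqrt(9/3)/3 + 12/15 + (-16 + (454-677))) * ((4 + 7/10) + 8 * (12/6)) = -4918.79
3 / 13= 0.23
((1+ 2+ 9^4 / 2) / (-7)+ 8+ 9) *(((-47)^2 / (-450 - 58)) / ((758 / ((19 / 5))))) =9.85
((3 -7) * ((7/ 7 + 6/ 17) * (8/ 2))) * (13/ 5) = -4784/ 85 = -56.28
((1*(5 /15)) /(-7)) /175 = -1 /3675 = -0.00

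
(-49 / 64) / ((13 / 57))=-2793 / 832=-3.36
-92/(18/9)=-46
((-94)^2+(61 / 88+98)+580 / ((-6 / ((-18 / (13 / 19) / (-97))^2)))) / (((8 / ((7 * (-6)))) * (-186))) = 8744697029971 / 34702800704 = 251.99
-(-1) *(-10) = -10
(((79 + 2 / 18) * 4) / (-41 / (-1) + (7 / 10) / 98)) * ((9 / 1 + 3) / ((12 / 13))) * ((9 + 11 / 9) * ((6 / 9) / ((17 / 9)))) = 953738240 / 2635119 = 361.93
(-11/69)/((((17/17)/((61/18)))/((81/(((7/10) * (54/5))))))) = -16775/2898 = -5.79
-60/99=-20/33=-0.61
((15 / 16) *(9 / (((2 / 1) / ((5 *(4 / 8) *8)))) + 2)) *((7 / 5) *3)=1449 / 4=362.25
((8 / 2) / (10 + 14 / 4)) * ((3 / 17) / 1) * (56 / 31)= 448 / 4743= 0.09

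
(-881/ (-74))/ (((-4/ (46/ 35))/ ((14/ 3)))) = -20263/ 1110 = -18.25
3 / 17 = 0.18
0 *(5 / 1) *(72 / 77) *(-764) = 0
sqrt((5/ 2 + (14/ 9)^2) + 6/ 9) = 2.36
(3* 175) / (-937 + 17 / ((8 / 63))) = -168 / 257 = -0.65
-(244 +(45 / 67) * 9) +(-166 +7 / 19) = -529156 / 1273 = -415.68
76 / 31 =2.45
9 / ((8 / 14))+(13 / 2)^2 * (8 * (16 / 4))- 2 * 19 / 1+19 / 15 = 79861 / 60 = 1331.02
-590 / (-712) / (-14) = -295 / 4984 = -0.06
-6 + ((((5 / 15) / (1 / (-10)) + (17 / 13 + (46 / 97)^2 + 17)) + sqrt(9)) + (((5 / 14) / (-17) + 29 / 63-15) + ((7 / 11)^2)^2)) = -8429385324421 / 3835986127974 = -2.20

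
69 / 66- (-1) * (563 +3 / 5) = 564.65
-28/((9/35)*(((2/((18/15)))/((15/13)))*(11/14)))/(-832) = 1715/14872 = 0.12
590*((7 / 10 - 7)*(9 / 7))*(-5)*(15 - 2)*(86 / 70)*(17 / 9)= 5046093 / 7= 720870.43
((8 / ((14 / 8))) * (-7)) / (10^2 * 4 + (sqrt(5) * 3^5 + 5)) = 8 / 81 - 8 * sqrt(5) / 135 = -0.03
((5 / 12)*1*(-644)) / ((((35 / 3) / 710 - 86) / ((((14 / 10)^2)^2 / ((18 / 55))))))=301904141 / 8241525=36.63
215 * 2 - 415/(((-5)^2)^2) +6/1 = 54417/125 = 435.34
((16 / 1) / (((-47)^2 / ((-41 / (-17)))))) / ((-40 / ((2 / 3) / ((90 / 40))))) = -656 / 5069655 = -0.00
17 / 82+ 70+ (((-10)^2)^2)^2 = 8200005757 / 82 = 100000070.21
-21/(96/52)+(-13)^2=1261/8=157.62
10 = 10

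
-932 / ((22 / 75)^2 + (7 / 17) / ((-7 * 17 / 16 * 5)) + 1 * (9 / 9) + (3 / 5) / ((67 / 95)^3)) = -113920189486875 / 340461445972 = -334.61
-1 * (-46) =46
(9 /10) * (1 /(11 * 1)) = 9 /110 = 0.08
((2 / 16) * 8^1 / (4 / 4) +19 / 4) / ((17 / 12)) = 69 / 17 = 4.06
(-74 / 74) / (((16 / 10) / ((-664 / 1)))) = 415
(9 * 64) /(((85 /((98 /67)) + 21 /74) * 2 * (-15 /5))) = -1.64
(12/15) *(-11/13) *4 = -176/65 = -2.71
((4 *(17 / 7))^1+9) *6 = 786 / 7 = 112.29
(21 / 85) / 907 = 21 / 77095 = 0.00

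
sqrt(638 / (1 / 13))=91.07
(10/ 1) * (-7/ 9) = -70/ 9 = -7.78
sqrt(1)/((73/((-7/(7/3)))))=-0.04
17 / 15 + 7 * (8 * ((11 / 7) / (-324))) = 349 / 405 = 0.86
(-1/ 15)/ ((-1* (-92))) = -1/ 1380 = -0.00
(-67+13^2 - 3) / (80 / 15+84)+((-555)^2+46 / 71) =5861133115 / 19028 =308026.76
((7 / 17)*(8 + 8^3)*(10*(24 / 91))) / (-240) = -40 / 17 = -2.35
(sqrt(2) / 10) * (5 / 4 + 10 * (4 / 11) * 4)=139 * sqrt(2) / 88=2.23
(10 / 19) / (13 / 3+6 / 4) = 12 / 133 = 0.09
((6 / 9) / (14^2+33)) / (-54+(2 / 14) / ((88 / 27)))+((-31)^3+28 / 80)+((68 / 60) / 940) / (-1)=-1598550696073043 / 53659474650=-29790.65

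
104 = 104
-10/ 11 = -0.91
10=10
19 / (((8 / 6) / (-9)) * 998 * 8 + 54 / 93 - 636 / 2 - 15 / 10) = -31806 / 2513903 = -0.01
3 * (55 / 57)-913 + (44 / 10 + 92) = -77302 / 95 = -813.71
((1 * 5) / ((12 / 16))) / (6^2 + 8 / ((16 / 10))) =20 / 123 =0.16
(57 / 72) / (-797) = -19 / 19128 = -0.00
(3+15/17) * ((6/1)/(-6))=-66/17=-3.88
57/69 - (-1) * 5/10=61/46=1.33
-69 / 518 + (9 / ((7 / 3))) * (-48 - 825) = -249189 / 74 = -3367.42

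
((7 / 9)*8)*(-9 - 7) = -896 / 9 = -99.56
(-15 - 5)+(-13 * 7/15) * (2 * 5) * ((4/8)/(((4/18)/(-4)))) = 526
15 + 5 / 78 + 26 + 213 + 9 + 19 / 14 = 72187 / 273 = 264.42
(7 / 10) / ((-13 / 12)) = -42 / 65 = -0.65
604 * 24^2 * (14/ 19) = 4870656/ 19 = 256350.32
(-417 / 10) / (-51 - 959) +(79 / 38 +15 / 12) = 161687 / 47975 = 3.37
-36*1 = -36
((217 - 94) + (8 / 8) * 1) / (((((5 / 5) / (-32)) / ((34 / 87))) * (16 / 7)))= -59024 / 87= -678.44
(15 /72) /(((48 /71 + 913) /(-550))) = -97625 /778452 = -0.13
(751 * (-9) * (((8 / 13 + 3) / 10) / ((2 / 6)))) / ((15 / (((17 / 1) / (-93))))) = 1800147 / 20150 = 89.34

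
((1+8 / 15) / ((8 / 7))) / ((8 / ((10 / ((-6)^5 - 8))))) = -23 / 106752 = -0.00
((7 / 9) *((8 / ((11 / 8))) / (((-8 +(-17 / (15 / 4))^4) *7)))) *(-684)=-1.07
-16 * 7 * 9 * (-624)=628992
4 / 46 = 2 / 23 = 0.09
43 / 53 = 0.81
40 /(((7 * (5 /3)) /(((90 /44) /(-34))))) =-270 /1309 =-0.21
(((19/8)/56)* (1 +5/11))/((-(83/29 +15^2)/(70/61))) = -2755/8867936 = -0.00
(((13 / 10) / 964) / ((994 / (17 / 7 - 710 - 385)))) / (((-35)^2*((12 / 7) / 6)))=-3107 / 733634125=-0.00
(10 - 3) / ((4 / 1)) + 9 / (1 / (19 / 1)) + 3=703 / 4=175.75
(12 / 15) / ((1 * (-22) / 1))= -2 / 55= -0.04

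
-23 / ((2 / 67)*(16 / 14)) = -10787 / 16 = -674.19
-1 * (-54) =54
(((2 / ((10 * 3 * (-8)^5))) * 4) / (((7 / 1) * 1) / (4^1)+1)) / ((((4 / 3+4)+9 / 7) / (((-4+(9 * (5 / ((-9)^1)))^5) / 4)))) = 21903 / 62627840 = 0.00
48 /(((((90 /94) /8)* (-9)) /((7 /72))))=-5264 /1215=-4.33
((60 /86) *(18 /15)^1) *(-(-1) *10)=360 /43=8.37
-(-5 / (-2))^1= -5 / 2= -2.50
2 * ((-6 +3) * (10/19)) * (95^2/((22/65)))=-926250/11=-84204.55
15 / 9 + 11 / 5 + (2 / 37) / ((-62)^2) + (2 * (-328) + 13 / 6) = -346662964 / 533355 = -649.97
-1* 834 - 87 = -921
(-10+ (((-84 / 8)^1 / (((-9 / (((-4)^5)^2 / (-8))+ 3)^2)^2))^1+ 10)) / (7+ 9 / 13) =-479615345916448342016 / 28463296600109970703125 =-0.02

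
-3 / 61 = -0.05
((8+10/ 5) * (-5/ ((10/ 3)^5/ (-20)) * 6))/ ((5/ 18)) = 6561/ 125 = 52.49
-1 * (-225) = 225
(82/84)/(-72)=-41/3024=-0.01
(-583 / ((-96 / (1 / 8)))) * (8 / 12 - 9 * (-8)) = 63547 / 1152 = 55.16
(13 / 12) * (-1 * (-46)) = 299 / 6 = 49.83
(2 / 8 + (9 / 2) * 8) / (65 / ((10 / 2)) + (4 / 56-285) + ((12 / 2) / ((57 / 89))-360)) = -19285 / 331202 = -0.06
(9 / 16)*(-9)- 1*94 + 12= -1393 / 16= -87.06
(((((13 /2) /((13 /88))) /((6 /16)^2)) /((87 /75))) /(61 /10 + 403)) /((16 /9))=44000 /118639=0.37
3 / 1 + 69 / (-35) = 36 / 35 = 1.03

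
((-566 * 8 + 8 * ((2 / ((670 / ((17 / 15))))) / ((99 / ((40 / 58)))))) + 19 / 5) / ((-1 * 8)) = 13053922547 / 23082840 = 565.52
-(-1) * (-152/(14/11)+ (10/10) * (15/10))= -1651/14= -117.93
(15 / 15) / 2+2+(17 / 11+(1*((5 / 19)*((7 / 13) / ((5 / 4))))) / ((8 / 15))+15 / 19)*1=13714 / 2717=5.05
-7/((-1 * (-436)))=-7/436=-0.02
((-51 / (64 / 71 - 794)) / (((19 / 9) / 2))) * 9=97767 / 178315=0.55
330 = 330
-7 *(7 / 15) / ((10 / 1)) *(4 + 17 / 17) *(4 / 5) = -98 / 75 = -1.31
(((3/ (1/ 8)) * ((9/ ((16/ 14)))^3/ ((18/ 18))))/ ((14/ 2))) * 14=750141/ 32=23441.91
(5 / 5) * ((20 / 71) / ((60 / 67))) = 67 / 213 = 0.31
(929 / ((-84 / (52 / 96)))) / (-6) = 12077 / 12096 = 1.00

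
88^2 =7744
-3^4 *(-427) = 34587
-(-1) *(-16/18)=-8/9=-0.89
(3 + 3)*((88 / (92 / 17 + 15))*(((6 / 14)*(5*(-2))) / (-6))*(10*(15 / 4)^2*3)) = 18933750 / 2429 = 7794.87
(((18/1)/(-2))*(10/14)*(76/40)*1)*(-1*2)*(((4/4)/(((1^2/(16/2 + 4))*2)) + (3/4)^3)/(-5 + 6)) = 70281/448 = 156.88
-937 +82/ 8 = -3707/ 4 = -926.75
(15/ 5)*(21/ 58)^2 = 1323/ 3364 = 0.39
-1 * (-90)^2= -8100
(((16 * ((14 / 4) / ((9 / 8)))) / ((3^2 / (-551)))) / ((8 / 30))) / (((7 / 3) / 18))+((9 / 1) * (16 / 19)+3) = -1674839 / 19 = -88149.42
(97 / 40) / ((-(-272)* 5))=97 / 54400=0.00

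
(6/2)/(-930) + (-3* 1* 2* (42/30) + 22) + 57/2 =42.10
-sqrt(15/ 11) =-sqrt(165)/ 11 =-1.17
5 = 5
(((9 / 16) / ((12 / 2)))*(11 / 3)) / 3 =11 / 96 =0.11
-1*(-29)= 29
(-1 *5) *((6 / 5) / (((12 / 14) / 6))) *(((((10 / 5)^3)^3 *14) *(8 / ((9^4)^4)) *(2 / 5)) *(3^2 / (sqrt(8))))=-0.00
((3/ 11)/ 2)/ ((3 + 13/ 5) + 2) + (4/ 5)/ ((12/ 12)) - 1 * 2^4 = -63461/ 4180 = -15.18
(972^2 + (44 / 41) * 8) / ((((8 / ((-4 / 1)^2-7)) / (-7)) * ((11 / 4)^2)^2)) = -78092775936 / 600281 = -130093.70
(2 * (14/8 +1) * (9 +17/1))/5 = 143/5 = 28.60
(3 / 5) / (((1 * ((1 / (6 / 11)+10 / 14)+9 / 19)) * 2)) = 1197 / 12055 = 0.10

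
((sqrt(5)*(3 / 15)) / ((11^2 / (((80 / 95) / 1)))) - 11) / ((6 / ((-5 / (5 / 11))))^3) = 14641 / 216 - 22*sqrt(5) / 2565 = 67.76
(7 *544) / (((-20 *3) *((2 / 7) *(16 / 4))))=-833 / 15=-55.53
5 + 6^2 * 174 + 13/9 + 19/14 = 790247/126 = 6271.80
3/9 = 0.33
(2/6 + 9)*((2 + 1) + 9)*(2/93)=224/93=2.41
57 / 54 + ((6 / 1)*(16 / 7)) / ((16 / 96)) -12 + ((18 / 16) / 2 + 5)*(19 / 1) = 177.03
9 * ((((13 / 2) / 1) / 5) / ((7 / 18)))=1053 / 35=30.09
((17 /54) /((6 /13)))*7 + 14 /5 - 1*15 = -12029 /1620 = -7.43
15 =15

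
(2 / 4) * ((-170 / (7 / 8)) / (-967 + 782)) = 136 / 259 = 0.53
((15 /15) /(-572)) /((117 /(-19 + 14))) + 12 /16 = 25099 /33462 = 0.75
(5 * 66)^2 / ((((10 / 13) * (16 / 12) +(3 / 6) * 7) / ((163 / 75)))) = 18460728 / 353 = 52296.68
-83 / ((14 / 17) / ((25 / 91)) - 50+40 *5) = -0.54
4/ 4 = 1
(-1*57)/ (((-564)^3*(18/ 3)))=19/ 358812288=0.00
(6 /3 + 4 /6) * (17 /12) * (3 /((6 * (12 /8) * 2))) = 17 /27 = 0.63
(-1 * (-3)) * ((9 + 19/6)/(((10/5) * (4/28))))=511/4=127.75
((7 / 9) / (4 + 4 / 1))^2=49 / 5184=0.01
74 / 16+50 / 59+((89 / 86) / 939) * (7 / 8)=208624339 / 38115888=5.47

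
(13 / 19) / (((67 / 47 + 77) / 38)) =0.33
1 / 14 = 0.07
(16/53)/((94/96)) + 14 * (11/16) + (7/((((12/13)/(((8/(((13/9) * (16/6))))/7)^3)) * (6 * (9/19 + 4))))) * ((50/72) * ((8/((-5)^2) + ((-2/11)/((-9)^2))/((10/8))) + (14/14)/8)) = 49057042342793/4937511138560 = 9.94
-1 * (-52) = 52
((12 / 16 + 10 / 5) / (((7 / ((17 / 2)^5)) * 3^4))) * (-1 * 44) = -171802697 / 18144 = -9468.84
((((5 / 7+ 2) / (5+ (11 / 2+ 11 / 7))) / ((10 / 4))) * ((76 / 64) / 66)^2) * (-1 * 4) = -6859 / 58893120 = -0.00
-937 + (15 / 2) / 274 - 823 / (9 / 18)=-1415469 / 548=-2582.97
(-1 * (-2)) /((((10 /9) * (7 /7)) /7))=63 /5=12.60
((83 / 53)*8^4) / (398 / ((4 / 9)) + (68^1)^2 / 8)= 4.35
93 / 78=31 / 26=1.19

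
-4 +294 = 290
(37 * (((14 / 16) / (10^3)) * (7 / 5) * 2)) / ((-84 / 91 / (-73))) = 1720537 / 240000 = 7.17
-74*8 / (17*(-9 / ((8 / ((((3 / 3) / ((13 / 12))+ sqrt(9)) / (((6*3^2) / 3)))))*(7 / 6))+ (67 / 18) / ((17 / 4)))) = -3878784 / 74143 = -52.31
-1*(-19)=19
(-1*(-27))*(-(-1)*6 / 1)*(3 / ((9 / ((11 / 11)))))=54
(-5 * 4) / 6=-10 / 3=-3.33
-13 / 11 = -1.18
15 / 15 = 1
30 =30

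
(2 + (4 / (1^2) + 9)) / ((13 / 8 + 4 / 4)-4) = -120 / 11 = -10.91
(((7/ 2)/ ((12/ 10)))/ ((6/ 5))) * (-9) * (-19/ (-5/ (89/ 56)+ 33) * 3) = 887775/ 21256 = 41.77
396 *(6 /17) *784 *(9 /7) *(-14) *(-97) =3252420864 /17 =191318874.35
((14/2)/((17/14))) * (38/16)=13.69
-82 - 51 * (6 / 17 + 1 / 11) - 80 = -184.64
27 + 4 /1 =31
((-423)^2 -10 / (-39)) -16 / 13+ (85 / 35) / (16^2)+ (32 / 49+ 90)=87578806561 / 489216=179018.69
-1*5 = -5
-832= -832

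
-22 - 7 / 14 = -45 / 2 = -22.50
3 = 3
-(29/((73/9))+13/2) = -1471/146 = -10.08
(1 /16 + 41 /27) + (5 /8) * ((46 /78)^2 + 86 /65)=191669 /73008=2.63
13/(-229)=-13/229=-0.06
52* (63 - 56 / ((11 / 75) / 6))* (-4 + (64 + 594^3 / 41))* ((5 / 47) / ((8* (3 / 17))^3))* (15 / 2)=-227814943179635175 / 1356608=-167929824370.51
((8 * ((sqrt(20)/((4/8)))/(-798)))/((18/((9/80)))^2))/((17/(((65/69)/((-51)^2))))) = -13 * sqrt(5)/389548232640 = -0.00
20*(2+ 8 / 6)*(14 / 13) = 2800 / 39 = 71.79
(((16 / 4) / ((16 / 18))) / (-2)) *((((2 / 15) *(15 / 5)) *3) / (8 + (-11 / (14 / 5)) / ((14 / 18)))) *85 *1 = -1323 / 17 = -77.82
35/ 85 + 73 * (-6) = -7439/ 17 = -437.59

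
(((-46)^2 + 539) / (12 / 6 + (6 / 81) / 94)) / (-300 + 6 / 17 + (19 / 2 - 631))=-114552630 / 79518941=-1.44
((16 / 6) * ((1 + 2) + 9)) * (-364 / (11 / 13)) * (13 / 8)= -246064 / 11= -22369.45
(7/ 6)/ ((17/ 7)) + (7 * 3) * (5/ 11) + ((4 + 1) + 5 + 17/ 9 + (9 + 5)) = 35.91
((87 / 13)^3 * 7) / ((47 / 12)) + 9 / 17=941271615 / 1755403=536.21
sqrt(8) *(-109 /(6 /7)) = -763 *sqrt(2) /3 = -359.68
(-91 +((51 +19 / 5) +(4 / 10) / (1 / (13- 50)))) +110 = 59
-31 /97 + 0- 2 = -2.32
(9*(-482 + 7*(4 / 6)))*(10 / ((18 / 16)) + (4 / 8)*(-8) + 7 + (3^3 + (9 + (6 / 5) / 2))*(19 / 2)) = -23171908 / 15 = -1544793.87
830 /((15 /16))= 2656 /3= 885.33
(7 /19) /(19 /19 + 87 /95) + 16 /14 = 243 /182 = 1.34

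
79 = 79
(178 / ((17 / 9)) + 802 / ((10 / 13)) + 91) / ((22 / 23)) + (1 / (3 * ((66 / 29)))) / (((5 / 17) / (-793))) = 14957629 / 16830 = 888.75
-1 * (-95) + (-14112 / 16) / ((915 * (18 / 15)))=5746 / 61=94.20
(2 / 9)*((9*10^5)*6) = 1200000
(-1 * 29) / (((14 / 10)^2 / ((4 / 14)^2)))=-2900 / 2401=-1.21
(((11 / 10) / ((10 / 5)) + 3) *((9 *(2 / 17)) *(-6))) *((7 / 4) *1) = -13419 / 340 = -39.47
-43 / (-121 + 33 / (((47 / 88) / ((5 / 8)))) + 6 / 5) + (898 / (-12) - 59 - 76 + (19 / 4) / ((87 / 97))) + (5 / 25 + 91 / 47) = -157479854441 / 780099420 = -201.87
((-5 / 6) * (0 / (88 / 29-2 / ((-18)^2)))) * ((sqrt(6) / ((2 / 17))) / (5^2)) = 0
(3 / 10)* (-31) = -93 / 10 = -9.30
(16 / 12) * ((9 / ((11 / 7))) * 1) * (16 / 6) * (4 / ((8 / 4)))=448 / 11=40.73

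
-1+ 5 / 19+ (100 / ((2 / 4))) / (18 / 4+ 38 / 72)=39.04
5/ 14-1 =-9/ 14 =-0.64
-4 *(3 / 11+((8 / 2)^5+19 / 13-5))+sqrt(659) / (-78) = -583860 / 143-sqrt(659) / 78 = -4083.27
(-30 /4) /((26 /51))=-765 /52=-14.71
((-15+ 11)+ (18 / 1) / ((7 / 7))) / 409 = 14 / 409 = 0.03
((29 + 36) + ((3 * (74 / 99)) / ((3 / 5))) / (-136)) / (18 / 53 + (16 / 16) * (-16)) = -4636387 / 1117512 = -4.15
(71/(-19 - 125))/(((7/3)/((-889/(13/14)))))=63119/312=202.30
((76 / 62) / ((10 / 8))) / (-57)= -8 / 465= -0.02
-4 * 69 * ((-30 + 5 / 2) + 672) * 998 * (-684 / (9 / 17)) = 229363896912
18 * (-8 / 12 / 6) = -2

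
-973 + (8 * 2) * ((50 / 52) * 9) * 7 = -49 / 13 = -3.77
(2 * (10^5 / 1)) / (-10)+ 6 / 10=-99997 / 5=-19999.40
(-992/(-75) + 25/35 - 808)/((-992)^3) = 416881/512500531200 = 0.00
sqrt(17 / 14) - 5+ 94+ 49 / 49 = sqrt(238) / 14+ 90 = 91.10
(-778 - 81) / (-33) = 859 / 33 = 26.03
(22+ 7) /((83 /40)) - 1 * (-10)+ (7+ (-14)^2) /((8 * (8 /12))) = 82387 /1328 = 62.04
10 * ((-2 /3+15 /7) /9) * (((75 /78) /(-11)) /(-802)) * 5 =19375 /21675654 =0.00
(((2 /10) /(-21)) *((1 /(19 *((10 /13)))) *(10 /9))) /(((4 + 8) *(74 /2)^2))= -13 /294964740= -0.00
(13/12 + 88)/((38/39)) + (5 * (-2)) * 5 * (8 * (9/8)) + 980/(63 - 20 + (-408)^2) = -358.57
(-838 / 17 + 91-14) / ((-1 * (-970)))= 471 / 16490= 0.03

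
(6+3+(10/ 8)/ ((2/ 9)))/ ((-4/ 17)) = -1989/ 32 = -62.16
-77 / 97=-0.79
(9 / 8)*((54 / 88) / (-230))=-243 / 80960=-0.00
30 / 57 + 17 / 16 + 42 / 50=18459 / 7600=2.43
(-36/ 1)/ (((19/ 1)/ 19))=-36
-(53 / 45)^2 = -2809 / 2025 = -1.39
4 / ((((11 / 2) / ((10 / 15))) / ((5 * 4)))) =320 / 33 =9.70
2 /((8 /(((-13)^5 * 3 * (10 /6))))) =-1856465 /4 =-464116.25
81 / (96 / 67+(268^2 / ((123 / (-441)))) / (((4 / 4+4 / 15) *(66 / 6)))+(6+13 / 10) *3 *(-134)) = -25835535 / 6830509651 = -0.00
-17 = -17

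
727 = 727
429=429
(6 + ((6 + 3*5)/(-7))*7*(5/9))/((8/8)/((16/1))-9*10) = 272/4317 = 0.06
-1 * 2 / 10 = -1 / 5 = -0.20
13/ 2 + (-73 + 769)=702.50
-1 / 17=-0.06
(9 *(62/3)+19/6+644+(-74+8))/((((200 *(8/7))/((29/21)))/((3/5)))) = 133487/48000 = 2.78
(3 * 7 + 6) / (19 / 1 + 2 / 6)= 81 / 58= 1.40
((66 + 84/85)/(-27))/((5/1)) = -1898/3825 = -0.50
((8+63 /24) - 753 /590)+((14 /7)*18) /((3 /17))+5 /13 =6557339 /30680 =213.73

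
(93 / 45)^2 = 961 / 225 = 4.27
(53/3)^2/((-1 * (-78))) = 2809/702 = 4.00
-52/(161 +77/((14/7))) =-104/399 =-0.26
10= 10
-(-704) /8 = 88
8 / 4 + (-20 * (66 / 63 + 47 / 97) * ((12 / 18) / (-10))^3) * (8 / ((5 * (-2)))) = 13699814 / 6874875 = 1.99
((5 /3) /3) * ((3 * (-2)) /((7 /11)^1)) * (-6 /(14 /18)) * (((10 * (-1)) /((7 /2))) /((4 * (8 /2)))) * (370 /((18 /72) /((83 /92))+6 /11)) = -836079750 /257593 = -3245.74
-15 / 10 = -3 / 2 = -1.50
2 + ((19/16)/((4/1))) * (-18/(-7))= 619/224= 2.76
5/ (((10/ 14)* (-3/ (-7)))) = 16.33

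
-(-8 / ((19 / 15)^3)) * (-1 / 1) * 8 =-216000 / 6859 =-31.49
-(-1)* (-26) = -26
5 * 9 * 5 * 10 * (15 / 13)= 33750 / 13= 2596.15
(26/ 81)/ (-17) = -26/ 1377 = -0.02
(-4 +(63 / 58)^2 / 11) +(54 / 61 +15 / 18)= -14722843 / 6771732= -2.17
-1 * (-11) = 11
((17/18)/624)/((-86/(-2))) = 17/482976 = 0.00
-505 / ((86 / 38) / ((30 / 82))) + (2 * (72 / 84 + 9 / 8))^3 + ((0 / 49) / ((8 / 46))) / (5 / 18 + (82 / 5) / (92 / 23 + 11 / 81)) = -748308147 / 38701376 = -19.34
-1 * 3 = -3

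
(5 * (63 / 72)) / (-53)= -35 / 424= -0.08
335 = 335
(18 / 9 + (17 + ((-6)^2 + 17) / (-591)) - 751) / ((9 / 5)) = -406.72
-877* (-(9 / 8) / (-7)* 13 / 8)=-102609 / 448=-229.04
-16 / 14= -8 / 7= -1.14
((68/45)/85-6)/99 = -1346/22275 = -0.06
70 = 70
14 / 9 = 1.56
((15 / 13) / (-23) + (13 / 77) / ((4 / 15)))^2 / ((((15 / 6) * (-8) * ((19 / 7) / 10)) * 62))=-2882079225 / 2854440901312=-0.00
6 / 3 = 2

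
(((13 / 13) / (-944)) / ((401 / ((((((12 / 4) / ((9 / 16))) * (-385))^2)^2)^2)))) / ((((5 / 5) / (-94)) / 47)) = 572468277915959129066700800000000 / 155226699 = 3687949828244167770820797.00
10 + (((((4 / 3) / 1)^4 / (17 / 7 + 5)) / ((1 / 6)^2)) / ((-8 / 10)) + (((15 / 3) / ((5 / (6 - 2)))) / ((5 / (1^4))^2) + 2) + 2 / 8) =-78803 / 11700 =-6.74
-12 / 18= -2 / 3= -0.67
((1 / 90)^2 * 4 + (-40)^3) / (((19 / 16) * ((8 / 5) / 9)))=-259199998 / 855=-303157.89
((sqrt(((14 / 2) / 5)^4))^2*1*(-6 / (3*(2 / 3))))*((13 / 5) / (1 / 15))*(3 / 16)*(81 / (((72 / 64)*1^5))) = -7584759 / 1250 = -6067.81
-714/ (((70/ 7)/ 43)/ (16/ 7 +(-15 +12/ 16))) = 146931/ 4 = 36732.75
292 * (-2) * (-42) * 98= 2403744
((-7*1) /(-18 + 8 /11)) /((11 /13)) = 91 /190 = 0.48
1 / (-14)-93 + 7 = -1205 / 14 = -86.07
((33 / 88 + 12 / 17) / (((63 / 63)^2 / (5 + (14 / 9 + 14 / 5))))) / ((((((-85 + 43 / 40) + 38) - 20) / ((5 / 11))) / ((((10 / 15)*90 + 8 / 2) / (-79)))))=6601280 / 116869203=0.06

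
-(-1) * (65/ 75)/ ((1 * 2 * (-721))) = -0.00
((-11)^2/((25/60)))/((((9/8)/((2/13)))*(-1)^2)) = 7744/195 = 39.71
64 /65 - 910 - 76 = -64026 /65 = -985.02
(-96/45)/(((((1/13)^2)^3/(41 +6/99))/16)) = -6764943458.26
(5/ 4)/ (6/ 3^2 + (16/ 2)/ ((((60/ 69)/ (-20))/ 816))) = -0.00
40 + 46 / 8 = 183 / 4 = 45.75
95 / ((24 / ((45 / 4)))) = 1425 / 32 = 44.53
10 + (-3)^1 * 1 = 7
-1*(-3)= 3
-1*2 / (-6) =1 / 3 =0.33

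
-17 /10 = -1.70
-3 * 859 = -2577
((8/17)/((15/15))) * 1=8/17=0.47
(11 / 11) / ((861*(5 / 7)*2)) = 1 / 1230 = 0.00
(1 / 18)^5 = 1 / 1889568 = 0.00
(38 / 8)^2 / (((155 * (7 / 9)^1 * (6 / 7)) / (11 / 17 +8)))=159201 / 84320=1.89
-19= -19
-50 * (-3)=150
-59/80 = -0.74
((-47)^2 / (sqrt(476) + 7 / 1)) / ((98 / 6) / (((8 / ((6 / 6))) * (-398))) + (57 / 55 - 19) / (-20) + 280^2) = -5802601200 / 12562551418009 + 11605202400 * sqrt(119) / 87937859926063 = 0.00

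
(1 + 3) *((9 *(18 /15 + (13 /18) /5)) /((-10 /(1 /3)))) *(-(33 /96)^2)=14641 /76800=0.19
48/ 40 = 6/ 5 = 1.20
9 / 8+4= 5.12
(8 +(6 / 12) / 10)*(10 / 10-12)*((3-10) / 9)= 68.87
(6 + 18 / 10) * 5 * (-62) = -2418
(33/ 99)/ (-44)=-1/ 132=-0.01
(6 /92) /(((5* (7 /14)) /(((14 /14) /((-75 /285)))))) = -57 /575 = -0.10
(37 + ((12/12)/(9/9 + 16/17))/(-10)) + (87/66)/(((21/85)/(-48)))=-506249/2310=-219.16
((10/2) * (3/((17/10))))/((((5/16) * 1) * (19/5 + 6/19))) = 45600/6647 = 6.86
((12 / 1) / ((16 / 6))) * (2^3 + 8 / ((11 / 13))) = 864 / 11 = 78.55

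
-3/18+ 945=5669/6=944.83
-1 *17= -17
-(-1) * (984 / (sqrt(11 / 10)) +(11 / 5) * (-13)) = -143 / 5 +984 * sqrt(110) / 11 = 909.61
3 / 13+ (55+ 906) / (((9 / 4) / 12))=199897 / 39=5125.56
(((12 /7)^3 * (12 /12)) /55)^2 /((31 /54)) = 161243136 /11032534975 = 0.01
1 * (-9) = -9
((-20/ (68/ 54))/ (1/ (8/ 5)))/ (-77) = 432/ 1309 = 0.33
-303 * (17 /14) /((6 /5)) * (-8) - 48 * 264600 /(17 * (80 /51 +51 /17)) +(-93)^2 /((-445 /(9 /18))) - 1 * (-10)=-233816999719 /1451590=-161076.47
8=8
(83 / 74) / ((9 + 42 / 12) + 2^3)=83 / 1517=0.05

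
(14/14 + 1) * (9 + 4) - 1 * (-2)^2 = 22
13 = 13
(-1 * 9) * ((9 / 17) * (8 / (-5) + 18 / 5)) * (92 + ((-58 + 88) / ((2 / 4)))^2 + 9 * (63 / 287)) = -35201.41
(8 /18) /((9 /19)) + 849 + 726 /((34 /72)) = 3287381 /1377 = 2387.35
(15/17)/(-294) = -5/1666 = -0.00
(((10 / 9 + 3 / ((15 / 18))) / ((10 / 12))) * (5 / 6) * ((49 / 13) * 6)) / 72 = 2597 / 1755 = 1.48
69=69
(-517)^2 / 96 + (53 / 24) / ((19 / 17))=5082095 / 1824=2786.24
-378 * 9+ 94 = -3308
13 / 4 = 3.25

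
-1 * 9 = -9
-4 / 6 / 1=-2 / 3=-0.67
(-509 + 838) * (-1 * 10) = -3290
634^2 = 401956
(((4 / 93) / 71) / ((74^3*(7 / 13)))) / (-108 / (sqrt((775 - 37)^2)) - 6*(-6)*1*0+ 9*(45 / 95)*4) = 10127 / 61668059124420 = 0.00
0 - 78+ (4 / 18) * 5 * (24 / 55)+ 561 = 15955 / 33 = 483.48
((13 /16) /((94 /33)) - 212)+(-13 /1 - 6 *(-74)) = 219.29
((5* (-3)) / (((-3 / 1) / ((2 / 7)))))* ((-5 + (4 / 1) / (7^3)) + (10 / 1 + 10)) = 51490 / 2401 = 21.45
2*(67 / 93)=134 / 93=1.44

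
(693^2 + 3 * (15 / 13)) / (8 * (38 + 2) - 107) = 2254.71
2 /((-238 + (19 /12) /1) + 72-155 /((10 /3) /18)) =-24 /12017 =-0.00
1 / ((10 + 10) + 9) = 1 / 29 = 0.03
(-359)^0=1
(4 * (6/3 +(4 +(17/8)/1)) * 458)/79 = 14885/79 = 188.42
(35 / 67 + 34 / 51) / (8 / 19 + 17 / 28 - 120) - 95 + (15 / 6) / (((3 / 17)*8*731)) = -831569201149 / 8752662384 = -95.01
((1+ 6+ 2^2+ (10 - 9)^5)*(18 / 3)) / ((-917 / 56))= -576 / 131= -4.40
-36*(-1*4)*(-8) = -1152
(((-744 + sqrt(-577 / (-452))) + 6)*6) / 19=-4428 / 19 + 3*sqrt(65201) / 2147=-232.70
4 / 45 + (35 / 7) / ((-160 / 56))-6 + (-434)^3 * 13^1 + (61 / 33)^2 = -2571745026111 / 2420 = -1062704556.24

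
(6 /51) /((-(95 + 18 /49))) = -98 /79441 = -0.00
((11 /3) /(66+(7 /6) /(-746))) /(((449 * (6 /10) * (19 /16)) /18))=7877760 /2520134179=0.00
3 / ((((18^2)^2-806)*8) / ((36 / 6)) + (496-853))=9 / 415609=0.00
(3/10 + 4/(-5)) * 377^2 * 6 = -426387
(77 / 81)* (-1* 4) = -3.80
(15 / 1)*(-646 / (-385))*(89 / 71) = 172482 / 5467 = 31.55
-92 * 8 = -736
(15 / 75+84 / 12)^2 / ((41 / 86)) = 111456 / 1025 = 108.74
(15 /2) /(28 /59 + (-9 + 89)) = 885 /9496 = 0.09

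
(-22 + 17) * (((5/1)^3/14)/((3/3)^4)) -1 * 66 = -1549/14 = -110.64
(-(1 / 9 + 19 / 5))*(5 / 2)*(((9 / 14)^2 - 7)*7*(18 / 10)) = 28402 / 35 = 811.49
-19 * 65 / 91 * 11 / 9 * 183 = -63745 / 21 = -3035.48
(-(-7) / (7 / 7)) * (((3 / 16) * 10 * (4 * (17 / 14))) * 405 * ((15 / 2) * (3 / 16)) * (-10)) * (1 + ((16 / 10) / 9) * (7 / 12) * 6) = -37695375 / 64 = -588990.23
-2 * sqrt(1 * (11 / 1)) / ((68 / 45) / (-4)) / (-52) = -45 * sqrt(11) / 442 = -0.34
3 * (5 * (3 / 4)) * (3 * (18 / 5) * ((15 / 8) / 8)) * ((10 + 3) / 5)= 9477 / 128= 74.04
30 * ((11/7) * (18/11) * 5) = 2700/7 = 385.71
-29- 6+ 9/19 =-656/19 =-34.53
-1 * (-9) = 9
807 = 807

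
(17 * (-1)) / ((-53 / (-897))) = -15249 / 53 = -287.72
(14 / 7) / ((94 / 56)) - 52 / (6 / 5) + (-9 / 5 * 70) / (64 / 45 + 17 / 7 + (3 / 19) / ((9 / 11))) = -125068897 / 1706241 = -73.30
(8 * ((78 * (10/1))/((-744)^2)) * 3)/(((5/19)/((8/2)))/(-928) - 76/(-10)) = 11460800/2575517479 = 0.00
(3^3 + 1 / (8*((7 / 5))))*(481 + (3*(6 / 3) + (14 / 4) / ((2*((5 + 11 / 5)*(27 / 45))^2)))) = 34475109899 / 2612736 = 13195.02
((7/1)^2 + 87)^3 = 2515456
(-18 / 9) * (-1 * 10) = 20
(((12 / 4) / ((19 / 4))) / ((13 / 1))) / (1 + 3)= 3 / 247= 0.01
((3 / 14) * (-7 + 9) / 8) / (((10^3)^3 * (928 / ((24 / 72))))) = 1 / 51968000000000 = 0.00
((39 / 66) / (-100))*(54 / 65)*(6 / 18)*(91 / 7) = -117 / 5500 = -0.02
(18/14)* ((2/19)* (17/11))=306/1463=0.21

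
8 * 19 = 152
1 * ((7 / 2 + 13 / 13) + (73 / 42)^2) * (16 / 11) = 53068 / 4851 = 10.94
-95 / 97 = -0.98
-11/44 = -1/4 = -0.25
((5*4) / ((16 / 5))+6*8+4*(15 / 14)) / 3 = 19.51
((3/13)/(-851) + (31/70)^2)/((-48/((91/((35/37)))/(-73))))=10616843/1974504000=0.01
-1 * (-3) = 3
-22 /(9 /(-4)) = 88 /9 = 9.78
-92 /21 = -4.38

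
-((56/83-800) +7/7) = 66261/83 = 798.33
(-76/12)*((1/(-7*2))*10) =95/21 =4.52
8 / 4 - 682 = -680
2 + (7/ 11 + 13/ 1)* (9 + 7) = 2422/ 11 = 220.18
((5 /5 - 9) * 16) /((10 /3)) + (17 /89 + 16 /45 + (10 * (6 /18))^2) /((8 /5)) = -332297 /10680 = -31.11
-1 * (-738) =738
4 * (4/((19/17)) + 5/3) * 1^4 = 1196/57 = 20.98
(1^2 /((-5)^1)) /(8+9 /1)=-1 /85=-0.01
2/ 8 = 1/ 4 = 0.25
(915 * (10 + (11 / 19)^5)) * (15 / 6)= 23023.78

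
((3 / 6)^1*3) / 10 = 3 / 20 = 0.15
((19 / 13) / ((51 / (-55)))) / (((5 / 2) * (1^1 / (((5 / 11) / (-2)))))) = 0.14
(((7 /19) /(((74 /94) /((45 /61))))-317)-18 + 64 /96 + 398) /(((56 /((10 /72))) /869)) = 8945342615 /64839096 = 137.96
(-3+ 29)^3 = 17576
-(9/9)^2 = -1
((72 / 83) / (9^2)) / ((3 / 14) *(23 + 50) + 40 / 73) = 8176 / 12360609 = 0.00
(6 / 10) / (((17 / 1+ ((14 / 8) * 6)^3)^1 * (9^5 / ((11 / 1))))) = 88 / 924805755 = 0.00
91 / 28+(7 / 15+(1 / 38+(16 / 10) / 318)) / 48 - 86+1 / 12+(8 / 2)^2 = -6443797 / 96672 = -66.66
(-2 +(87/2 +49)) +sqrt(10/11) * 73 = 73 * sqrt(110)/11 +181/2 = 160.10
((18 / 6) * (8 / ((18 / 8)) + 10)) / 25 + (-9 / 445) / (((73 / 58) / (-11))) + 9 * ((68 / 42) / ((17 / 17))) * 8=118.37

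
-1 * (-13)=13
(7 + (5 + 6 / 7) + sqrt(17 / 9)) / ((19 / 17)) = 17 * sqrt(17) / 57 + 1530 / 133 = 12.73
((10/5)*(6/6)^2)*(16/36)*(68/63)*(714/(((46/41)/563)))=213471584/621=343754.56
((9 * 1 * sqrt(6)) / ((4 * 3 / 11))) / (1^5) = 33 * sqrt(6) / 4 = 20.21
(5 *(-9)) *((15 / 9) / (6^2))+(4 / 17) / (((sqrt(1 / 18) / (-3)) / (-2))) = -25 / 12+72 *sqrt(2) / 17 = 3.91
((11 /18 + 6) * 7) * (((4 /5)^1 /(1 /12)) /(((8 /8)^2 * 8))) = 833 /15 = 55.53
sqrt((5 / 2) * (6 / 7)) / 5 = sqrt(105) / 35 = 0.29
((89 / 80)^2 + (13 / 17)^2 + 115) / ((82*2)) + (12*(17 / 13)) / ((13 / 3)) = 222157288761 / 51263513600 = 4.33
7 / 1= 7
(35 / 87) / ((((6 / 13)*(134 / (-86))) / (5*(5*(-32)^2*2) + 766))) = -56484155 / 1943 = -29070.59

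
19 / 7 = 2.71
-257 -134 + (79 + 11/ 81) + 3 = -308.86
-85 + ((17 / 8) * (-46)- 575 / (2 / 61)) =-17720.25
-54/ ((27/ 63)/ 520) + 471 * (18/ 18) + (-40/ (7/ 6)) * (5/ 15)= -455423/ 7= -65060.43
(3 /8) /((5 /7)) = 21 /40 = 0.52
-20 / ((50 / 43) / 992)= -85312 / 5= -17062.40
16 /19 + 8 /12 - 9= -427 /57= -7.49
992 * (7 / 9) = 771.56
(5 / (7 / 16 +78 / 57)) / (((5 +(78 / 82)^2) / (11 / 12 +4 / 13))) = 61003490 / 106262793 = 0.57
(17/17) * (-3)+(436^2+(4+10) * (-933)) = 177031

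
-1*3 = -3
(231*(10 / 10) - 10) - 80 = 141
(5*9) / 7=45 / 7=6.43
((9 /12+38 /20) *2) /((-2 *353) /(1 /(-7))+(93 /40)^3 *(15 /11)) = 746240 /698246671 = 0.00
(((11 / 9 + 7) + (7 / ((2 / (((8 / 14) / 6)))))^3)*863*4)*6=1539592 / 9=171065.78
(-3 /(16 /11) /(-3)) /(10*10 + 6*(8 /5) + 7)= 5 /848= 0.01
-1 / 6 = -0.17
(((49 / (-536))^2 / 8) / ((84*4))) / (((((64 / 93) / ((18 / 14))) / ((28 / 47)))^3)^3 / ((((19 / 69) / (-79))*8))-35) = -145993773357446307037940520801 / 2285837681197224347002624036538343424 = -0.00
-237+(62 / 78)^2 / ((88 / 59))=-31665277 / 133848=-236.58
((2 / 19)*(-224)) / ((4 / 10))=-1120 / 19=-58.95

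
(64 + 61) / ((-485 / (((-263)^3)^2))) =-8273218598845225 / 97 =-85290913390156.96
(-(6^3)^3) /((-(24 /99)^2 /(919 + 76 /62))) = 157798753225.55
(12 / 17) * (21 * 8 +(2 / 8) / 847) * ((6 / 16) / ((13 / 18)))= 46103985 / 748748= 61.57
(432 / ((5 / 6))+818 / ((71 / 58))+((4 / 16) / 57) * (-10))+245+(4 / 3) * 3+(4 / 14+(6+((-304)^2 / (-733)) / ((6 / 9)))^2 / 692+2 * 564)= 68787958759447187 / 26332087940130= 2612.32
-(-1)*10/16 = 5/8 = 0.62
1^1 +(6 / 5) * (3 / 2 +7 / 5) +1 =5.48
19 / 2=9.50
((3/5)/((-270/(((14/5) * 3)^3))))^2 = 16941456/9765625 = 1.73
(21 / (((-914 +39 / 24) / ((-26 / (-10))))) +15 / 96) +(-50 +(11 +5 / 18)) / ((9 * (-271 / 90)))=482724677 / 316484640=1.53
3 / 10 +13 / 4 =71 / 20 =3.55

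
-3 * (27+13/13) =-84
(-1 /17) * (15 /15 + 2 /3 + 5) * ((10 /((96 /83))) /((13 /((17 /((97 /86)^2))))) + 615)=-4578720775 /18714501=-244.66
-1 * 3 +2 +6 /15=-3 /5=-0.60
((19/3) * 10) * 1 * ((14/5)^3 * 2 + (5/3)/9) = 5654438/2025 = 2792.32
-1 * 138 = -138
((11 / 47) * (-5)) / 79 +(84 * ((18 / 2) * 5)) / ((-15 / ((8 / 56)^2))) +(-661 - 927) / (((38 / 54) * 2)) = -559742065 / 493829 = -1133.47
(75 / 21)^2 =12.76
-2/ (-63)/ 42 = 0.00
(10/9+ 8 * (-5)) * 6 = -700/3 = -233.33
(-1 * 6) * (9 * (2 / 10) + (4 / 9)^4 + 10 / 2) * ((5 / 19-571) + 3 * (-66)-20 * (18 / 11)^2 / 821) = 31547.11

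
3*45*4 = 540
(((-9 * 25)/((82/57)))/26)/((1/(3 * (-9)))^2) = -9349425/2132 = -4385.28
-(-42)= 42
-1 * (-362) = 362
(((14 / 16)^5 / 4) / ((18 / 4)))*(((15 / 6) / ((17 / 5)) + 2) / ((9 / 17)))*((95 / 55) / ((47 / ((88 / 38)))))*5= 2605085 / 41582592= 0.06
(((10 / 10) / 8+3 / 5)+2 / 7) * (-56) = -283 / 5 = -56.60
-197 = -197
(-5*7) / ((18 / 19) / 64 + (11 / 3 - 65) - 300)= 12768 / 131809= 0.10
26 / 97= 0.27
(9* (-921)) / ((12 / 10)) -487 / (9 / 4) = -128231 / 18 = -7123.94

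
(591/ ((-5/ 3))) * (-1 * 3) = 5319/ 5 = 1063.80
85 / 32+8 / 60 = 1339 / 480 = 2.79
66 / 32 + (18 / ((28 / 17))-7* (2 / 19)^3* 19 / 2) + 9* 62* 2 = 45644231 / 40432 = 1128.91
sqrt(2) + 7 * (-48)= -336 + sqrt(2)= -334.59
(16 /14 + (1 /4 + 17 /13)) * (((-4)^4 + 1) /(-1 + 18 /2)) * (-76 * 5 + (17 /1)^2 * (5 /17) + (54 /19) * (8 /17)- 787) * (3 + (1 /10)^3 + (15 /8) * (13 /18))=-164591443694621 /403104000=-408310.12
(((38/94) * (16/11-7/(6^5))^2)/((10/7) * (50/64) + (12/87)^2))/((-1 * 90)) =-1729268287674613/206806899300312960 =-0.01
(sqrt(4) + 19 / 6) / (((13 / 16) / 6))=496 / 13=38.15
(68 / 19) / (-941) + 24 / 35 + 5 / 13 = 8676133 / 8134945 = 1.07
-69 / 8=-8.62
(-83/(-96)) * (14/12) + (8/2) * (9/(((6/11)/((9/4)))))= 86117/576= 149.51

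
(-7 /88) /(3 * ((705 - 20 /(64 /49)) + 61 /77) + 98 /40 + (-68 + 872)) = -490 /17727797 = -0.00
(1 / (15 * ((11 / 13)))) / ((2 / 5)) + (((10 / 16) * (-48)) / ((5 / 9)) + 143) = 89.20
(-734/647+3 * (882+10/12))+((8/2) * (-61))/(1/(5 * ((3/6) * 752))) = -590157989/1294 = -456072.63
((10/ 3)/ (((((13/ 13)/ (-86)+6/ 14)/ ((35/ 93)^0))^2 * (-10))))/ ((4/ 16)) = -1449616/ 189003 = -7.67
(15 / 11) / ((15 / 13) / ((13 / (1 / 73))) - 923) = -185055 / 125257396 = -0.00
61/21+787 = 16588/21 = 789.90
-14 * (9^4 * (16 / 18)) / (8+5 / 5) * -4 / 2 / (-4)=-4536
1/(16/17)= 17/16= 1.06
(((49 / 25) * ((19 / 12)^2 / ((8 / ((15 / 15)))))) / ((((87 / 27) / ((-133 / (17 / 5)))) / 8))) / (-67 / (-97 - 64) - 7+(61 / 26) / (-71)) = 349608916111 / 38780977320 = 9.01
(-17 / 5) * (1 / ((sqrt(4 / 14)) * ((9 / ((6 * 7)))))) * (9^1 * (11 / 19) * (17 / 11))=-6069 * sqrt(14) / 95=-239.03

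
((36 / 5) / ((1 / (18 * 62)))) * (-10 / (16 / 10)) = -50220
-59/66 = -0.89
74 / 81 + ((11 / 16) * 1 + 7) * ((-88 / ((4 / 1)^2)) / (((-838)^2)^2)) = 1167771232839655 / 1278236079309312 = 0.91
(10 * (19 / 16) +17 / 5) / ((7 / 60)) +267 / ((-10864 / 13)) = 1418937 / 10864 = 130.61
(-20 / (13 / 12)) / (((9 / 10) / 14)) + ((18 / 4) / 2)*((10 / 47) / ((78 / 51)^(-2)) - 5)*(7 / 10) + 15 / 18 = -414518929 / 1412632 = -293.44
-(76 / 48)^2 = -361 / 144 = -2.51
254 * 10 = 2540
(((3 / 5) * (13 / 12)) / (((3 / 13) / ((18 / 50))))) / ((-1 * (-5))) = 507 / 2500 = 0.20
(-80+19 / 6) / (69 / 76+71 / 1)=-17518 / 16395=-1.07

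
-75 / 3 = -25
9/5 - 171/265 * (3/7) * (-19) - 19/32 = 383507/59360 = 6.46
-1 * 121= -121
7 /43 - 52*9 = -20117 /43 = -467.84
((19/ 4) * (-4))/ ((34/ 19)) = -361/ 34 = -10.62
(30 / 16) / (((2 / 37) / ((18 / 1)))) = 4995 / 8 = 624.38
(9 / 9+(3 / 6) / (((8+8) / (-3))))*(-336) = -609 / 2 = -304.50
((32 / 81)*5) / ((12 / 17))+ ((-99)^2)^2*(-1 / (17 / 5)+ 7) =2661043078462 / 4131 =644164385.97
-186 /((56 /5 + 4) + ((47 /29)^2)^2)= -219257110 /26050587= -8.42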